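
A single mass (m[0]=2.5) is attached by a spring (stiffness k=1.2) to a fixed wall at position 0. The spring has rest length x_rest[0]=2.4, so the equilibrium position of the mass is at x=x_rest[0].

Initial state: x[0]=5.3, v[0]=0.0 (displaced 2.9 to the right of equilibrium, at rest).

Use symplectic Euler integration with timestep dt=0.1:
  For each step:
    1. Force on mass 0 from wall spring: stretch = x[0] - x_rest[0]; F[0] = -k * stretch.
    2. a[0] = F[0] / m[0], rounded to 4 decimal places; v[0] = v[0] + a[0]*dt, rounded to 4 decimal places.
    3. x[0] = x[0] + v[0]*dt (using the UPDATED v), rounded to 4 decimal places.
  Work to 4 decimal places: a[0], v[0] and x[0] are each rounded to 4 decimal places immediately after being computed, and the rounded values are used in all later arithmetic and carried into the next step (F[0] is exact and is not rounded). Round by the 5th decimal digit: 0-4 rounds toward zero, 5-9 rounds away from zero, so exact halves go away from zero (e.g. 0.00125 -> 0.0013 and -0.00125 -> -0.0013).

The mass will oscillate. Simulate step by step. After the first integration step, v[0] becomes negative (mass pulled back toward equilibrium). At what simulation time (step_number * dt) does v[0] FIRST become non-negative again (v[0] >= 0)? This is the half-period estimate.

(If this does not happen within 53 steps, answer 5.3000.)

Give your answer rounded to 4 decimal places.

Step 0: x=[5.3000] v=[0.0000]
Step 1: x=[5.2861] v=[-0.1392]
Step 2: x=[5.2583] v=[-0.2777]
Step 3: x=[5.2168] v=[-0.4149]
Step 4: x=[5.1618] v=[-0.5501]
Step 5: x=[5.0935] v=[-0.6827]
Step 6: x=[5.0123] v=[-0.8120]
Step 7: x=[4.9186] v=[-0.9374]
Step 8: x=[4.8128] v=[-1.0583]
Step 9: x=[4.6954] v=[-1.1741]
Step 10: x=[4.5670] v=[-1.2843]
Step 11: x=[4.4282] v=[-1.3883]
Step 12: x=[4.2796] v=[-1.4857]
Step 13: x=[4.1220] v=[-1.5759]
Step 14: x=[3.9561] v=[-1.6586]
Step 15: x=[3.7828] v=[-1.7333]
Step 16: x=[3.6028] v=[-1.7997]
Step 17: x=[3.4171] v=[-1.8574]
Step 18: x=[3.2265] v=[-1.9062]
Step 19: x=[3.0319] v=[-1.9459]
Step 20: x=[2.8343] v=[-1.9762]
Step 21: x=[2.6346] v=[-1.9971]
Step 22: x=[2.4338] v=[-2.0084]
Step 23: x=[2.2328] v=[-2.0100]
Step 24: x=[2.0326] v=[-2.0020]
Step 25: x=[1.8342] v=[-1.9844]
Step 26: x=[1.6385] v=[-1.9572]
Step 27: x=[1.4464] v=[-1.9207]
Step 28: x=[1.2589] v=[-1.8749]
Step 29: x=[1.0769] v=[-1.8201]
Step 30: x=[0.9012] v=[-1.7566]
Step 31: x=[0.7327] v=[-1.6847]
Step 32: x=[0.5722] v=[-1.6047]
Step 33: x=[0.4205] v=[-1.5170]
Step 34: x=[0.2783] v=[-1.4220]
Step 35: x=[0.1463] v=[-1.3202]
Step 36: x=[0.0251] v=[-1.2120]
Step 37: x=[-0.0847] v=[-1.0980]
Step 38: x=[-0.1826] v=[-0.9787]
Step 39: x=[-0.2681] v=[-0.8547]
Step 40: x=[-0.3408] v=[-0.7266]
Step 41: x=[-0.4003] v=[-0.5950]
Step 42: x=[-0.4464] v=[-0.4606]
Step 43: x=[-0.4788] v=[-0.3240]
Step 44: x=[-0.4974] v=[-0.1858]
Step 45: x=[-0.5021] v=[-0.0467]
Step 46: x=[-0.4928] v=[0.0926]
First v>=0 after going negative at step 46, time=4.6000

Answer: 4.6000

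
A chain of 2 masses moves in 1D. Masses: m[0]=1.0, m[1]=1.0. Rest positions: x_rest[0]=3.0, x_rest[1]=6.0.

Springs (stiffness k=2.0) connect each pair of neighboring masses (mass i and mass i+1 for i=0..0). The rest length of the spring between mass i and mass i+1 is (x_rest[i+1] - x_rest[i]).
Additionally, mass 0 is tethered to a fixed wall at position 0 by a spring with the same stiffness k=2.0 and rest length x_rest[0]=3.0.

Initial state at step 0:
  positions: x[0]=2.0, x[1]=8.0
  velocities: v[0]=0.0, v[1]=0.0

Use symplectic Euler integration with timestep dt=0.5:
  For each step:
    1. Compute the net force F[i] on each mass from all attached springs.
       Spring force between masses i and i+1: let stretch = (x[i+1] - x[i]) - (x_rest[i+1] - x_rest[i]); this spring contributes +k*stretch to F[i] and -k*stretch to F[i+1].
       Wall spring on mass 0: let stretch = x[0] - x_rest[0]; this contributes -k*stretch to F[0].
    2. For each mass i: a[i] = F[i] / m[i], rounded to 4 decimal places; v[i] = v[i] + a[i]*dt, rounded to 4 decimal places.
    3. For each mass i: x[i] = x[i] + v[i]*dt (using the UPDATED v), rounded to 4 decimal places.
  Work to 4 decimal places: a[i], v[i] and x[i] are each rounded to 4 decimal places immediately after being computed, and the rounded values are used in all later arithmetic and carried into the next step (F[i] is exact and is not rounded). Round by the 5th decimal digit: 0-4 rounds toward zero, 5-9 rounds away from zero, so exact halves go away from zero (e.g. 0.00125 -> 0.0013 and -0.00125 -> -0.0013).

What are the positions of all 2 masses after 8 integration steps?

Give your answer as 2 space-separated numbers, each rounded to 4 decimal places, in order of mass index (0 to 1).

Step 0: x=[2.0000 8.0000] v=[0.0000 0.0000]
Step 1: x=[4.0000 6.5000] v=[4.0000 -3.0000]
Step 2: x=[5.2500 5.2500] v=[2.5000 -2.5000]
Step 3: x=[3.8750 5.5000] v=[-2.7500 0.5000]
Step 4: x=[1.3750 6.4375] v=[-5.0000 1.8750]
Step 5: x=[0.7188 6.3438] v=[-1.3125 -0.1875]
Step 6: x=[2.5157 4.9376] v=[3.5937 -2.8125]
Step 7: x=[4.2657 3.8204] v=[3.4999 -2.2344]
Step 8: x=[3.6602 4.4259] v=[-1.2111 1.2109]

Answer: 3.6602 4.4259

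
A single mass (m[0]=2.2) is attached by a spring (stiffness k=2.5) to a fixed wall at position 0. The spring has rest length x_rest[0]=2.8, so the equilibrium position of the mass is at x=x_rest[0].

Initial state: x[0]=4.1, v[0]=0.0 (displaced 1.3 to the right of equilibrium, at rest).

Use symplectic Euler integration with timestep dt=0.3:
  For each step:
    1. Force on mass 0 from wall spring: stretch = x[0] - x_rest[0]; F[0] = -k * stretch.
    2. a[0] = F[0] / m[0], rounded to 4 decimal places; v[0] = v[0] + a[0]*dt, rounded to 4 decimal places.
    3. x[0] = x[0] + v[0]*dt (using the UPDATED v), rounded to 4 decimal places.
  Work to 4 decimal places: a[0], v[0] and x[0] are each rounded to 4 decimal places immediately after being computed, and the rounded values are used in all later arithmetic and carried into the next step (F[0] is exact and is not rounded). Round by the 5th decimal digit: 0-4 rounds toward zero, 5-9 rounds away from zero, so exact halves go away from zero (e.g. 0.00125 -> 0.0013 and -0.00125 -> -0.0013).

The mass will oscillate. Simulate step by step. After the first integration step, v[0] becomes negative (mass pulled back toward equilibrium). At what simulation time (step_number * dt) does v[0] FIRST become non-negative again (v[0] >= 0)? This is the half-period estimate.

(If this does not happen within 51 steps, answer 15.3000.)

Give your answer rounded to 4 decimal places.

Answer: 3.0000

Derivation:
Step 0: x=[4.1000] v=[0.0000]
Step 1: x=[3.9670] v=[-0.4432]
Step 2: x=[3.7147] v=[-0.8410]
Step 3: x=[3.3689] v=[-1.1528]
Step 4: x=[2.9649] v=[-1.3468]
Step 5: x=[2.5440] v=[-1.4030]
Step 6: x=[2.1493] v=[-1.3157]
Step 7: x=[1.8211] v=[-1.0939]
Step 8: x=[1.5930] v=[-0.7602]
Step 9: x=[1.4884] v=[-0.3487]
Step 10: x=[1.5180] v=[0.0985]
First v>=0 after going negative at step 10, time=3.0000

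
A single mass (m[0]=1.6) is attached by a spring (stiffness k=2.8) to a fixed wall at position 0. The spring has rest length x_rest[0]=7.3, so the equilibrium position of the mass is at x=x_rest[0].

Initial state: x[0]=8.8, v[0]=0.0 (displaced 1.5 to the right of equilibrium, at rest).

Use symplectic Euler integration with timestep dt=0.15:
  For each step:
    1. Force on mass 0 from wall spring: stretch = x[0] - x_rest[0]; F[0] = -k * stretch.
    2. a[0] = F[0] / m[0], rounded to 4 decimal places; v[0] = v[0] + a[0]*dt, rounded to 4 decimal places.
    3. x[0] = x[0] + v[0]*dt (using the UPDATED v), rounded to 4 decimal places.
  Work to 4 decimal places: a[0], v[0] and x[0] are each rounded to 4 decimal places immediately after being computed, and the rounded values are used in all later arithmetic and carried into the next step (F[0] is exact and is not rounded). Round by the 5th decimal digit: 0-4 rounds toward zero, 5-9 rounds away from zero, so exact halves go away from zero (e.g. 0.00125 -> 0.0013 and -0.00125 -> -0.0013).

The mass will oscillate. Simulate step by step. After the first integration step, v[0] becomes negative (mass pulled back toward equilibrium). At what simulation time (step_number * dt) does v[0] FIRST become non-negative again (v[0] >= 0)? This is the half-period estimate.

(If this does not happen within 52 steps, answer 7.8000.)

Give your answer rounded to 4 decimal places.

Step 0: x=[8.8000] v=[0.0000]
Step 1: x=[8.7409] v=[-0.3938]
Step 2: x=[8.6251] v=[-0.7720]
Step 3: x=[8.4571] v=[-1.1198]
Step 4: x=[8.2436] v=[-1.4235]
Step 5: x=[7.9929] v=[-1.6712]
Step 6: x=[7.7149] v=[-1.8531]
Step 7: x=[7.4206] v=[-1.9620]
Step 8: x=[7.1215] v=[-1.9937]
Step 9: x=[6.8295] v=[-1.9468]
Step 10: x=[6.5560] v=[-1.8233]
Step 11: x=[6.3118] v=[-1.6280]
Step 12: x=[6.1065] v=[-1.3686]
Step 13: x=[5.9482] v=[-1.0553]
Step 14: x=[5.8431] v=[-0.7004]
Step 15: x=[5.7954] v=[-0.3180]
Step 16: x=[5.8070] v=[0.0770]
First v>=0 after going negative at step 16, time=2.4000

Answer: 2.4000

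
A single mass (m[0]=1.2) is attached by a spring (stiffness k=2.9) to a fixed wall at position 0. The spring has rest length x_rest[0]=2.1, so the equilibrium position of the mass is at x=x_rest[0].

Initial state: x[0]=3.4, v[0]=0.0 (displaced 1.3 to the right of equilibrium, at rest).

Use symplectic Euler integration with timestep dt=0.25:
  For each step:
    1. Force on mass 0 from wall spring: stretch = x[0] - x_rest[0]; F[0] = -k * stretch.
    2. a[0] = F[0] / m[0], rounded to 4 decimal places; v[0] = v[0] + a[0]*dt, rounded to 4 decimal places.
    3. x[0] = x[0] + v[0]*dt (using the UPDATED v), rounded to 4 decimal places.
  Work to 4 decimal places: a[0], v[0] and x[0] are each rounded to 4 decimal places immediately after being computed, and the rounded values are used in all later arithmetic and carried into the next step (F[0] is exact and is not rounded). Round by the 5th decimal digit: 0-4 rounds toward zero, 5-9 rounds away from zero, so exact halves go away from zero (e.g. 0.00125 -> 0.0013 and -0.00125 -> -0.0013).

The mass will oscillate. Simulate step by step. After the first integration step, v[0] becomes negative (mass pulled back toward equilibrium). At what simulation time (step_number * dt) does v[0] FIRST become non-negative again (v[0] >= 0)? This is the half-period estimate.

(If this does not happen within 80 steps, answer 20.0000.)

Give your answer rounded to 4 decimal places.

Step 0: x=[3.4000] v=[0.0000]
Step 1: x=[3.2037] v=[-0.7854]
Step 2: x=[2.8407] v=[-1.4522]
Step 3: x=[2.3658] v=[-1.8997]
Step 4: x=[1.8507] v=[-2.0603]
Step 5: x=[1.3733] v=[-1.9097]
Step 6: x=[1.0056] v=[-1.4707]
Step 7: x=[0.8032] v=[-0.8095]
Step 8: x=[0.7967] v=[-0.0260]
Step 9: x=[0.9871] v=[0.7614]
First v>=0 after going negative at step 9, time=2.2500

Answer: 2.2500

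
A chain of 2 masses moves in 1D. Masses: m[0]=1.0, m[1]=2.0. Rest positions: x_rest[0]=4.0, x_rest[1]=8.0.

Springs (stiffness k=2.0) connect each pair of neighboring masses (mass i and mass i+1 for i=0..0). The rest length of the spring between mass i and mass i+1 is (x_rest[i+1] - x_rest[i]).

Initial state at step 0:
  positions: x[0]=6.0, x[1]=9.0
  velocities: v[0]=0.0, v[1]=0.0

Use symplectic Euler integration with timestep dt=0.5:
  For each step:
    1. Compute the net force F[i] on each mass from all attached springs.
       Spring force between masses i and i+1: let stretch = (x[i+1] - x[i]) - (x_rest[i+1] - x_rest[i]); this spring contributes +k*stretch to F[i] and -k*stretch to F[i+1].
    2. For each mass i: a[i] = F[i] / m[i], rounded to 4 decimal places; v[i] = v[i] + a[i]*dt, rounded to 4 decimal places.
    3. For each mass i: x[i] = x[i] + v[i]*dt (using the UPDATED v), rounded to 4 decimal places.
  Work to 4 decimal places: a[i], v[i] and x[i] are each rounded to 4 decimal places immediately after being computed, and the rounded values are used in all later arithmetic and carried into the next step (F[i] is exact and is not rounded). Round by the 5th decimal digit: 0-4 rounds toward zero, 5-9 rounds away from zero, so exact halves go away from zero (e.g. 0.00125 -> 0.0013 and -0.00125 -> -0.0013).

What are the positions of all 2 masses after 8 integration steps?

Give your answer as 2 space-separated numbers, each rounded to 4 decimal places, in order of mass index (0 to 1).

Answer: 5.5100 9.2454

Derivation:
Step 0: x=[6.0000 9.0000] v=[0.0000 0.0000]
Step 1: x=[5.5000 9.2500] v=[-1.0000 0.5000]
Step 2: x=[4.8750 9.5625] v=[-1.2500 0.6250]
Step 3: x=[4.5938 9.7032] v=[-0.5625 0.2813]
Step 4: x=[4.8673 9.5665] v=[0.5469 -0.2734]
Step 5: x=[5.4904 9.2550] v=[1.2461 -0.6230]
Step 6: x=[5.9958 9.0024] v=[1.0107 -0.5053]
Step 7: x=[6.0045 8.9981] v=[0.0173 -0.0086]
Step 8: x=[5.5100 9.2454] v=[-0.9891 0.4946]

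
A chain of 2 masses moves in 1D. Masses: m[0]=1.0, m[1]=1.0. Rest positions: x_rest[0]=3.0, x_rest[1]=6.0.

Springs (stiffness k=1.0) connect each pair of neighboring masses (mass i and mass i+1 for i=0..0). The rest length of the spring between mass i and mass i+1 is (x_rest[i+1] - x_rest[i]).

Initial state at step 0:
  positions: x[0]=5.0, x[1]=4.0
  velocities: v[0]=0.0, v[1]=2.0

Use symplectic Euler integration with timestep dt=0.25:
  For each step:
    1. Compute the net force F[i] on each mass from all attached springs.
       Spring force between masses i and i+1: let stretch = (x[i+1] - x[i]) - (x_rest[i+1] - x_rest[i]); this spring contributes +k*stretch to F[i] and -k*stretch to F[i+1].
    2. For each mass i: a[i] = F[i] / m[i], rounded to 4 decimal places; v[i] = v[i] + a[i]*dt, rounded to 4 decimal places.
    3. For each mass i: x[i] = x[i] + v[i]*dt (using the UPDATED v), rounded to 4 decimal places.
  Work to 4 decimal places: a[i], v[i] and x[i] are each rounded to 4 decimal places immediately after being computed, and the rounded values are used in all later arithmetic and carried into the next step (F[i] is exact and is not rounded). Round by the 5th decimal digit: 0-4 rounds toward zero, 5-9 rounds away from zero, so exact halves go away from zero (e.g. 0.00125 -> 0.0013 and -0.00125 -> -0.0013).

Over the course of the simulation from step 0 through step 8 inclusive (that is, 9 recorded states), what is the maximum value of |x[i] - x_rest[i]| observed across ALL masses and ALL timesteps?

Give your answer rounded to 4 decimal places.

Step 0: x=[5.0000 4.0000] v=[0.0000 2.0000]
Step 1: x=[4.7500 4.7500] v=[-1.0000 3.0000]
Step 2: x=[4.3125 5.6875] v=[-1.7500 3.7500]
Step 3: x=[3.7734 6.7266] v=[-2.1563 4.1563]
Step 4: x=[3.2314 7.7686] v=[-2.1680 4.1680]
Step 5: x=[2.7855 8.7145] v=[-1.7837 3.7837]
Step 6: x=[2.5226 9.4774] v=[-1.0515 3.0515]
Step 7: x=[2.5069 9.9931] v=[-0.0628 2.0628]
Step 8: x=[2.7716 10.2284] v=[1.0588 0.9413]
Max displacement = 4.2284

Answer: 4.2284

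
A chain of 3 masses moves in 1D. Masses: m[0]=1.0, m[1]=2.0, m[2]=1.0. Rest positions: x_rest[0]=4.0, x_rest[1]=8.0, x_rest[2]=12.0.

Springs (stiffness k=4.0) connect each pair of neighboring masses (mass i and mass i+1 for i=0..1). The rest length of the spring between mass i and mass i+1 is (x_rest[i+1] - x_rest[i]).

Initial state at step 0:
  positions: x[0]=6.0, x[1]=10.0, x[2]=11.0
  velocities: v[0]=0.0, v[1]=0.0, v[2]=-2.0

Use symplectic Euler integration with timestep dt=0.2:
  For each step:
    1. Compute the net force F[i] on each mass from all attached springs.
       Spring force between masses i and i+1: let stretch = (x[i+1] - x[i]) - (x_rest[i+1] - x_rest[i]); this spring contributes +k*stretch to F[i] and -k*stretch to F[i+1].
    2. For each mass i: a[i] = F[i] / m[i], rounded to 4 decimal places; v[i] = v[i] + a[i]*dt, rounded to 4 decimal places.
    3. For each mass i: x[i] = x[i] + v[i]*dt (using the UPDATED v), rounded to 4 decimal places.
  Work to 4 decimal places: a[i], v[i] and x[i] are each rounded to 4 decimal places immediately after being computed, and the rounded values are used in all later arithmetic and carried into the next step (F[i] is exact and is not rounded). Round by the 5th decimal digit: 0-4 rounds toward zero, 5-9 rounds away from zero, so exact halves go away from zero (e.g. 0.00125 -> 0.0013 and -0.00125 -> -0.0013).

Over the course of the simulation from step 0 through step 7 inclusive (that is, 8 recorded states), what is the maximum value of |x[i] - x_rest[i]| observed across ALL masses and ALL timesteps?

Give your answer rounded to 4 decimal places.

Step 0: x=[6.0000 10.0000 11.0000] v=[0.0000 0.0000 -2.0000]
Step 1: x=[6.0000 9.7600 11.0800] v=[0.0000 -1.2000 0.4000]
Step 2: x=[5.9616 9.3248 11.5888] v=[-0.1920 -2.1760 2.5440]
Step 3: x=[5.8213 8.8017 12.3754] v=[-0.7014 -2.6157 3.9328]
Step 4: x=[5.5179 8.3260 13.2302] v=[-1.5171 -2.3784 4.2738]
Step 5: x=[5.0238 8.0180 13.9403] v=[-2.4706 -1.5400 3.5504]
Step 6: x=[4.3688 7.9442 14.3428] v=[-3.2752 -0.3688 2.0126]
Step 7: x=[3.6458 8.0963 14.3615] v=[-3.6149 0.7605 0.0937]
Max displacement = 2.3615

Answer: 2.3615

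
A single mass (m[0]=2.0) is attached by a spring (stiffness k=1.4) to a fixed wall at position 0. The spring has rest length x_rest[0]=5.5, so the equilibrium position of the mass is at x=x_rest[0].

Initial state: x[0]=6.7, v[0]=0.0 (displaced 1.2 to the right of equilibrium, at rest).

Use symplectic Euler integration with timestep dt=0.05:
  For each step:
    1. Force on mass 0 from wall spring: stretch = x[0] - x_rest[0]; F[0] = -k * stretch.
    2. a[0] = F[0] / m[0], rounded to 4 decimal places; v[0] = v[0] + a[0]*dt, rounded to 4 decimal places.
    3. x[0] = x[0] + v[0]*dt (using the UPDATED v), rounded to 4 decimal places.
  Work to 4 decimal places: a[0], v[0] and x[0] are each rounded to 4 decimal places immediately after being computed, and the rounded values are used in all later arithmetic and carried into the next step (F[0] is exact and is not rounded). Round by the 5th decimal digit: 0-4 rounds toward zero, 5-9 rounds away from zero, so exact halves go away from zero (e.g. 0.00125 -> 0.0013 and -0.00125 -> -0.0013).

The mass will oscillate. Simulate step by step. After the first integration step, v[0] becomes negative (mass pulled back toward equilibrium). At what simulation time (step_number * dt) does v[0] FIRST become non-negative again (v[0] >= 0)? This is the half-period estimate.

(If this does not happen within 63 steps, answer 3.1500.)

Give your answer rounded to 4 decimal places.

Step 0: x=[6.7000] v=[0.0000]
Step 1: x=[6.6979] v=[-0.0420]
Step 2: x=[6.6937] v=[-0.0839]
Step 3: x=[6.6874] v=[-0.1257]
Step 4: x=[6.6790] v=[-0.1673]
Step 5: x=[6.6686] v=[-0.2086]
Step 6: x=[6.6561] v=[-0.2495]
Step 7: x=[6.6416] v=[-0.2900]
Step 8: x=[6.6251] v=[-0.3300]
Step 9: x=[6.6066] v=[-0.3694]
Step 10: x=[6.5862] v=[-0.4081]
Step 11: x=[6.5639] v=[-0.4461]
Step 12: x=[6.5397] v=[-0.4833]
Step 13: x=[6.5137] v=[-0.5197]
Step 14: x=[6.4859] v=[-0.5552]
Step 15: x=[6.4564] v=[-0.5897]
Step 16: x=[6.4252] v=[-0.6232]
Step 17: x=[6.3924] v=[-0.6556]
Step 18: x=[6.3581] v=[-0.6868]
Step 19: x=[6.3223] v=[-0.7168]
Step 20: x=[6.2850] v=[-0.7456]
Step 21: x=[6.2463] v=[-0.7731]
Step 22: x=[6.2063] v=[-0.7992]
Step 23: x=[6.1651] v=[-0.8239]
Step 24: x=[6.1227] v=[-0.8472]
Step 25: x=[6.0793] v=[-0.8690]
Step 26: x=[6.0348] v=[-0.8893]
Step 27: x=[5.9894] v=[-0.9080]
Step 28: x=[5.9431] v=[-0.9251]
Step 29: x=[5.8961] v=[-0.9406]
Step 30: x=[5.8484] v=[-0.9545]
Step 31: x=[5.8001] v=[-0.9667]
Step 32: x=[5.7512] v=[-0.9772]
Step 33: x=[5.7019] v=[-0.9860]
Step 34: x=[5.6522] v=[-0.9931]
Step 35: x=[5.6023] v=[-0.9984]
Step 36: x=[5.5522] v=[-1.0020]
Step 37: x=[5.5020] v=[-1.0038]
Step 38: x=[5.4518] v=[-1.0039]
Step 39: x=[5.4017] v=[-1.0022]
Step 40: x=[5.3518] v=[-0.9988]
Step 41: x=[5.3021] v=[-0.9936]
Step 42: x=[5.2528] v=[-0.9867]
Step 43: x=[5.2039] v=[-0.9781]
Step 44: x=[5.1555] v=[-0.9677]
Step 45: x=[5.1077] v=[-0.9556]
Step 46: x=[5.0606] v=[-0.9419]
Step 47: x=[5.0143] v=[-0.9265]
Step 48: x=[4.9688] v=[-0.9095]
Step 49: x=[4.9243] v=[-0.8909]
Step 50: x=[4.8808] v=[-0.8708]
Step 51: x=[4.8383] v=[-0.8491]
Step 52: x=[4.7970] v=[-0.8259]
Step 53: x=[4.7569] v=[-0.8013]
Step 54: x=[4.7181] v=[-0.7753]
Step 55: x=[4.6807] v=[-0.7479]
Step 56: x=[4.6447] v=[-0.7192]
Step 57: x=[4.6102] v=[-0.6893]
Step 58: x=[4.5773] v=[-0.6582]
Step 59: x=[4.5460] v=[-0.6259]
Step 60: x=[4.5164] v=[-0.5925]
Step 61: x=[4.4885] v=[-0.5581]
Step 62: x=[4.4624] v=[-0.5227]
Step 63: x=[4.4381] v=[-0.4864]
v[0] did not become non-negative within 63 steps; using fallback time=3.1500

Answer: 3.1500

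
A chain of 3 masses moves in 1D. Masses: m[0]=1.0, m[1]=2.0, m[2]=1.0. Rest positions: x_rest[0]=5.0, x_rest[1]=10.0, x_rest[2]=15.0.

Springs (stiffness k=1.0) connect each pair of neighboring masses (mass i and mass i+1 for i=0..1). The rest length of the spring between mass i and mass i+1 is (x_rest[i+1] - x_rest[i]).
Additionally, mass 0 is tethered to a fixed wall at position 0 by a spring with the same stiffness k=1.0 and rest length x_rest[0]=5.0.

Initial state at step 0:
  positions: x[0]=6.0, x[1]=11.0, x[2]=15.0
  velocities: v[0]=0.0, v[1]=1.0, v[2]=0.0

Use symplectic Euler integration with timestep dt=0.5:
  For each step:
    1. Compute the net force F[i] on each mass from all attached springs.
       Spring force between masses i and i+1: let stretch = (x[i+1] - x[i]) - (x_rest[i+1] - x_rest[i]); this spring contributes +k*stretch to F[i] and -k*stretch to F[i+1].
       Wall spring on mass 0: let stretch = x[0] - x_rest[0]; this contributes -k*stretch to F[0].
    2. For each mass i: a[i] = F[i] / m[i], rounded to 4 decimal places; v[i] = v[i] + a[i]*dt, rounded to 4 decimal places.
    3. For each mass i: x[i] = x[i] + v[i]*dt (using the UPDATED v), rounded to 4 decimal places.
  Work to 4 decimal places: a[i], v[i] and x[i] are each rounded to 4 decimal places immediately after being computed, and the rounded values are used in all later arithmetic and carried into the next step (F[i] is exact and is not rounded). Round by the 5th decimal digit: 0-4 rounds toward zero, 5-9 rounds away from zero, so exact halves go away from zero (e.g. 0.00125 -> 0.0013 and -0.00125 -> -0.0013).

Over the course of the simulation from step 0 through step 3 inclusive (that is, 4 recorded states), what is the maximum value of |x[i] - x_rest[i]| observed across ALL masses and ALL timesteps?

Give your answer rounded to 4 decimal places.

Answer: 1.5313

Derivation:
Step 0: x=[6.0000 11.0000 15.0000] v=[0.0000 1.0000 0.0000]
Step 1: x=[5.7500 11.3750 15.2500] v=[-0.5000 0.7500 0.5000]
Step 2: x=[5.4688 11.5313 15.7813] v=[-0.5625 0.3125 1.0625]
Step 3: x=[5.3360 11.4610 16.5001] v=[-0.2657 -0.1407 1.4375]
Max displacement = 1.5313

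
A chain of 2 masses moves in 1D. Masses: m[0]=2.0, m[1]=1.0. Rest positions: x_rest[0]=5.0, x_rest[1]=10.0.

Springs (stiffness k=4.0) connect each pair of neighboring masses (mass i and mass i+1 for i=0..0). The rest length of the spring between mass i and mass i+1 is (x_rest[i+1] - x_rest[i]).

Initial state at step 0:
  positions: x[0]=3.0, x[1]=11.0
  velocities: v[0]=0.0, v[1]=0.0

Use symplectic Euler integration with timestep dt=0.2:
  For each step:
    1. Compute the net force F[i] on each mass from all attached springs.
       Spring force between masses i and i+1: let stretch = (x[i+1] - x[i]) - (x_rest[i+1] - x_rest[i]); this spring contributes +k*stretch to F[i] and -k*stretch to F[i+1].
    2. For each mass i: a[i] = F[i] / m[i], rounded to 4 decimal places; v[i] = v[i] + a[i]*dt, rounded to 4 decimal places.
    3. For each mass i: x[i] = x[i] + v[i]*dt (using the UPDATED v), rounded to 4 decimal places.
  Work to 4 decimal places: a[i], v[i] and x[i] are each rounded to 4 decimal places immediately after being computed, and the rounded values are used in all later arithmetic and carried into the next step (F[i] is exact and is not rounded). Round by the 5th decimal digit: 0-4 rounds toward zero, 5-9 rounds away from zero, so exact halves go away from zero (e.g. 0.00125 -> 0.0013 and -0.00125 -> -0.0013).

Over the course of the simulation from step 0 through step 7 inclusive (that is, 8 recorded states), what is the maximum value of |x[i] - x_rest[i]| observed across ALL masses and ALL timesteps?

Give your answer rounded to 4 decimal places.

Step 0: x=[3.0000 11.0000] v=[0.0000 0.0000]
Step 1: x=[3.2400 10.5200] v=[1.2000 -2.4000]
Step 2: x=[3.6624 9.6752] v=[2.1120 -4.2240]
Step 3: x=[4.1658 8.6684] v=[2.5171 -5.0342]
Step 4: x=[4.6294 7.7411] v=[2.3181 -4.6363]
Step 5: x=[4.9420 7.1160] v=[1.5628 -3.1257]
Step 6: x=[5.0285 6.9430] v=[0.4324 -0.8649]
Step 7: x=[4.8681 7.2637] v=[-0.8018 1.6035]
Max displacement = 3.0570

Answer: 3.0570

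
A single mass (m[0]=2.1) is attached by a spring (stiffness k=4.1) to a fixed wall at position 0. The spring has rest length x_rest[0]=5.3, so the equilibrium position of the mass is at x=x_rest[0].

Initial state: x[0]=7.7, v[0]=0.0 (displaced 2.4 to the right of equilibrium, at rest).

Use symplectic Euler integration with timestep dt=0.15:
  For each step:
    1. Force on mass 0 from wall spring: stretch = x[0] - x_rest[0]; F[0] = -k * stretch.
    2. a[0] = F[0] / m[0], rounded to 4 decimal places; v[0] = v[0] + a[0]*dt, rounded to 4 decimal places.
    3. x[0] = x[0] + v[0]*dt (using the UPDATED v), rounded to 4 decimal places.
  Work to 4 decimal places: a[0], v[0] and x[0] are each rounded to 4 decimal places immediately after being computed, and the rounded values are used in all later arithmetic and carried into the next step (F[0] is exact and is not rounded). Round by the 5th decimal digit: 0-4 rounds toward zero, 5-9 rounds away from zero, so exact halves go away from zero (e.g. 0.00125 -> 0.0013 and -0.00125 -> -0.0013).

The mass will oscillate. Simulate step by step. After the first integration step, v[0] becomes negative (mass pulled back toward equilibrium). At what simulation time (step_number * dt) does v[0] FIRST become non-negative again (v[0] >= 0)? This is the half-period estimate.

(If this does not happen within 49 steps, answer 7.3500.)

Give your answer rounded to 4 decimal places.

Step 0: x=[7.7000] v=[0.0000]
Step 1: x=[7.5946] v=[-0.7029]
Step 2: x=[7.3884] v=[-1.3749]
Step 3: x=[7.0904] v=[-1.9865]
Step 4: x=[6.7138] v=[-2.5108]
Step 5: x=[6.2751] v=[-2.9248]
Step 6: x=[5.7935] v=[-3.2104]
Step 7: x=[5.2903] v=[-3.3549]
Step 8: x=[4.7875] v=[-3.3521]
Step 9: x=[4.3072] v=[-3.2020]
Step 10: x=[3.8705] v=[-2.9113]
Step 11: x=[3.4966] v=[-2.4927]
Step 12: x=[3.2019] v=[-1.9646]
Step 13: x=[2.9994] v=[-1.3502]
Step 14: x=[2.8979] v=[-0.6765]
Step 15: x=[2.9020] v=[0.0270]
First v>=0 after going negative at step 15, time=2.2500

Answer: 2.2500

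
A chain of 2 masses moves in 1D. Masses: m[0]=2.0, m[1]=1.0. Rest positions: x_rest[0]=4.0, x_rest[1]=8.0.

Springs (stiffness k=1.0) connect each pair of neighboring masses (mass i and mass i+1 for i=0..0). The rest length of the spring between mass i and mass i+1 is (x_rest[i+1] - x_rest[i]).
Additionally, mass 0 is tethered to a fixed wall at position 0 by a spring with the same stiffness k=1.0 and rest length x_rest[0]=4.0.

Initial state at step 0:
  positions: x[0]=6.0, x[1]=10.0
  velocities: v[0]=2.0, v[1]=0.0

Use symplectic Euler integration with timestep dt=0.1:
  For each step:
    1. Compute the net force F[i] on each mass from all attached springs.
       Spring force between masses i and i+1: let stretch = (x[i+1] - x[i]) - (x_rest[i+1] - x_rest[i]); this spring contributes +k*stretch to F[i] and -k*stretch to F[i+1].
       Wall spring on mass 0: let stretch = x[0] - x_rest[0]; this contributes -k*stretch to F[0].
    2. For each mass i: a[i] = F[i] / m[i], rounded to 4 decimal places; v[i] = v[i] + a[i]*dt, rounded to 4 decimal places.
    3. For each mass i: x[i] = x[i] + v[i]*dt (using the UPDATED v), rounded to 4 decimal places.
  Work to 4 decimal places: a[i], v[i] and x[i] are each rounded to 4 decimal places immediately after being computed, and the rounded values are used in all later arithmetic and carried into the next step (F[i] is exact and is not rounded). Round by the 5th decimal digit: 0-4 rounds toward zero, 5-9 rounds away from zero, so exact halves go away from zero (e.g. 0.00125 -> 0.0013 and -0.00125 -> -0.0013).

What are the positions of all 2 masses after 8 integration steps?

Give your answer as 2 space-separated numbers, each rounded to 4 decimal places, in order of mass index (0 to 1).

Answer: 7.0997 10.1380

Derivation:
Step 0: x=[6.0000 10.0000] v=[2.0000 0.0000]
Step 1: x=[6.1900 10.0000] v=[1.9000 0.0000]
Step 2: x=[6.3681 10.0019] v=[1.7810 0.0190]
Step 3: x=[6.5325 10.0075] v=[1.6443 0.0556]
Step 4: x=[6.6816 10.0183] v=[1.4914 0.1081]
Step 5: x=[6.8140 10.0357] v=[1.3242 0.1744]
Step 6: x=[6.9285 10.0609] v=[1.1446 0.2522]
Step 7: x=[7.0240 10.0948] v=[0.9548 0.3390]
Step 8: x=[7.0997 10.1380] v=[0.7571 0.4319]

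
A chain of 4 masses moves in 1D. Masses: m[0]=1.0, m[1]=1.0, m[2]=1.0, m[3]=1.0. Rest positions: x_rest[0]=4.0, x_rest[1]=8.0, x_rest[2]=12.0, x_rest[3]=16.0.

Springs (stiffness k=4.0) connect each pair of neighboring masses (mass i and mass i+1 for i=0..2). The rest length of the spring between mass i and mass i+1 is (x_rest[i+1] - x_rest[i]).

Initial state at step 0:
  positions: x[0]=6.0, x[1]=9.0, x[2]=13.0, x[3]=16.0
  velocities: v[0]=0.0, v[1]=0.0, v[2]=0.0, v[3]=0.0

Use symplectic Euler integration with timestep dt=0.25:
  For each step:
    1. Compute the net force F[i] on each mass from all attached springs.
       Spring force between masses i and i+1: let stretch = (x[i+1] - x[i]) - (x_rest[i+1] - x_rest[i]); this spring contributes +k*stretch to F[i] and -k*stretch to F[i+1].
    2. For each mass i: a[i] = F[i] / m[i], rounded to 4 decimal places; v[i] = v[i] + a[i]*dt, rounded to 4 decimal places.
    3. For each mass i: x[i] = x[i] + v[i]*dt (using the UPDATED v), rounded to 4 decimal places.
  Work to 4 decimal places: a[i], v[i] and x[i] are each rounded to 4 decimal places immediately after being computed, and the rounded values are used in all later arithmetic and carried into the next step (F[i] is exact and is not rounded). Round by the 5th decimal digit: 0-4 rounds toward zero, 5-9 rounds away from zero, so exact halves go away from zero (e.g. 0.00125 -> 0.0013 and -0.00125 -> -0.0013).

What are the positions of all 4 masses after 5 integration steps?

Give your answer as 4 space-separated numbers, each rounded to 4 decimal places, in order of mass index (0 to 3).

Step 0: x=[6.0000 9.0000 13.0000 16.0000] v=[0.0000 0.0000 0.0000 0.0000]
Step 1: x=[5.7500 9.2500 12.7500 16.2500] v=[-1.0000 1.0000 -1.0000 1.0000]
Step 2: x=[5.3750 9.5000 12.5000 16.6250] v=[-1.5000 1.0000 -1.0000 1.5000]
Step 3: x=[5.0313 9.4688 12.5313 16.9688] v=[-1.3750 -0.1250 0.1250 1.3750]
Step 4: x=[4.7969 9.0938 12.9063 17.2032] v=[-0.9375 -1.5000 1.5000 0.9375]
Step 5: x=[4.6368 8.5977 13.4024 17.3634] v=[-0.6406 -1.9844 1.9844 0.6406]

Answer: 4.6368 8.5977 13.4024 17.3634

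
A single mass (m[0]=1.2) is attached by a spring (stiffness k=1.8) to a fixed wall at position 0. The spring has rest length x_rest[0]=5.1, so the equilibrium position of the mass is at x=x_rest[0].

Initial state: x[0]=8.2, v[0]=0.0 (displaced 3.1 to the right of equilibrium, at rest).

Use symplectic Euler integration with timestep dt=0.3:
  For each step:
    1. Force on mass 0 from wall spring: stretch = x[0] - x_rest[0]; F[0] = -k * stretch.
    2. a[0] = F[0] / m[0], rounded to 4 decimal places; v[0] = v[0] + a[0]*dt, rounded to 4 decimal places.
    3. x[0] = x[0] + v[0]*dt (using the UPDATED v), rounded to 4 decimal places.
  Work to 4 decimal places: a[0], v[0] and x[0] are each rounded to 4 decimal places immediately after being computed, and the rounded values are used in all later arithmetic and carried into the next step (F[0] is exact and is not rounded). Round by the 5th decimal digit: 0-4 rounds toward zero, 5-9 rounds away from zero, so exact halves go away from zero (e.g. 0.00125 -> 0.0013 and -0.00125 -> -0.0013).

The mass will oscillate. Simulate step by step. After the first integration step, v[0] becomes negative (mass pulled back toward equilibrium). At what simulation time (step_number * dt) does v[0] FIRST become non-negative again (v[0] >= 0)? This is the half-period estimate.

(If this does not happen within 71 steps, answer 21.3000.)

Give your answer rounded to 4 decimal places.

Answer: 2.7000

Derivation:
Step 0: x=[8.2000] v=[0.0000]
Step 1: x=[7.7815] v=[-1.3950]
Step 2: x=[7.0010] v=[-2.6017]
Step 3: x=[5.9638] v=[-3.4572]
Step 4: x=[4.8100] v=[-3.8459]
Step 5: x=[3.6954] v=[-3.7154]
Step 6: x=[2.7704] v=[-3.0833]
Step 7: x=[2.1599] v=[-2.0350]
Step 8: x=[1.9463] v=[-0.7119]
Step 9: x=[2.1585] v=[0.7073]
First v>=0 after going negative at step 9, time=2.7000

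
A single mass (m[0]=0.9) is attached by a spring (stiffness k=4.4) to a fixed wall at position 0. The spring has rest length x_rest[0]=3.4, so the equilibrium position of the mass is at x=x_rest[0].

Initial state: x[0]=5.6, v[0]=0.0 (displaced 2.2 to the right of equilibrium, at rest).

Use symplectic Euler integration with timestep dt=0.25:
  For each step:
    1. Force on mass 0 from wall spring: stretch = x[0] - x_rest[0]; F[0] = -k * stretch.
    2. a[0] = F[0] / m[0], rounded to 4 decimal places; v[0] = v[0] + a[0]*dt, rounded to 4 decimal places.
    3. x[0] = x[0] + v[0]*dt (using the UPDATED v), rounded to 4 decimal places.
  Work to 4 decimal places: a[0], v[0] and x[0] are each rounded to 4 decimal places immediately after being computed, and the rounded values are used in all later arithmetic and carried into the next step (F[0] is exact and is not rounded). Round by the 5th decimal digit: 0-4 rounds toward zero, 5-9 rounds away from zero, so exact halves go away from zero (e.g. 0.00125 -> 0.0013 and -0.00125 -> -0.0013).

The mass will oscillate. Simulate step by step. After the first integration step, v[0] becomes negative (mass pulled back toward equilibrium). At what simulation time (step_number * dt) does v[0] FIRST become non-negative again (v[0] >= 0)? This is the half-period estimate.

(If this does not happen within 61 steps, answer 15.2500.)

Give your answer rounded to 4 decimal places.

Answer: 1.5000

Derivation:
Step 0: x=[5.6000] v=[0.0000]
Step 1: x=[4.9278] v=[-2.6889]
Step 2: x=[3.7888] v=[-4.5562]
Step 3: x=[2.5310] v=[-5.0314]
Step 4: x=[1.5387] v=[-3.9693]
Step 5: x=[1.1151] v=[-1.6944]
Step 6: x=[1.3897] v=[1.0983]
First v>=0 after going negative at step 6, time=1.5000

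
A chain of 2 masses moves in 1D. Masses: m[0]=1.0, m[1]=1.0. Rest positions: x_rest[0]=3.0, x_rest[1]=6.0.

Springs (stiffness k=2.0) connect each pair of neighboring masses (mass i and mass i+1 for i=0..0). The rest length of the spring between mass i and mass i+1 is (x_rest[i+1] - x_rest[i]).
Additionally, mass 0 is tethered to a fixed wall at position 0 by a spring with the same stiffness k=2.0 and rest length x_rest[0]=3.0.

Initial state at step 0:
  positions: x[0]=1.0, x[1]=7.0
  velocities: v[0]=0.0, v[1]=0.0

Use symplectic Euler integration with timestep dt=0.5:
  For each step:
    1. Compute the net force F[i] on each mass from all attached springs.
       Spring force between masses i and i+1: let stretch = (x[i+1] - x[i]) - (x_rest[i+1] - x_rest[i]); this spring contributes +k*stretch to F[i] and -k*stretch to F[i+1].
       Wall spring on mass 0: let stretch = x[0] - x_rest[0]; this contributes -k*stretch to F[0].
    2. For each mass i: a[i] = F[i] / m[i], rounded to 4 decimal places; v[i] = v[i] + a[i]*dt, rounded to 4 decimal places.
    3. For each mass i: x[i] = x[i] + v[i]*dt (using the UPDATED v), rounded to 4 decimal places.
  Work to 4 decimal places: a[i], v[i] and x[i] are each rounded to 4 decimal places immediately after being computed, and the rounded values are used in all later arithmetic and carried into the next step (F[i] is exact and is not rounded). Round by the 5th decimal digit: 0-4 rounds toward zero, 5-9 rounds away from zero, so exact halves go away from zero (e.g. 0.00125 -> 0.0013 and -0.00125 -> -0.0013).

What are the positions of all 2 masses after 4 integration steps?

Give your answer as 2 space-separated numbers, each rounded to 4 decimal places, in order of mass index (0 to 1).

Step 0: x=[1.0000 7.0000] v=[0.0000 0.0000]
Step 1: x=[3.5000 5.5000] v=[5.0000 -3.0000]
Step 2: x=[5.2500 4.5000] v=[3.5000 -2.0000]
Step 3: x=[4.0000 5.3750] v=[-2.5000 1.7500]
Step 4: x=[1.4375 7.0625] v=[-5.1250 3.3750]

Answer: 1.4375 7.0625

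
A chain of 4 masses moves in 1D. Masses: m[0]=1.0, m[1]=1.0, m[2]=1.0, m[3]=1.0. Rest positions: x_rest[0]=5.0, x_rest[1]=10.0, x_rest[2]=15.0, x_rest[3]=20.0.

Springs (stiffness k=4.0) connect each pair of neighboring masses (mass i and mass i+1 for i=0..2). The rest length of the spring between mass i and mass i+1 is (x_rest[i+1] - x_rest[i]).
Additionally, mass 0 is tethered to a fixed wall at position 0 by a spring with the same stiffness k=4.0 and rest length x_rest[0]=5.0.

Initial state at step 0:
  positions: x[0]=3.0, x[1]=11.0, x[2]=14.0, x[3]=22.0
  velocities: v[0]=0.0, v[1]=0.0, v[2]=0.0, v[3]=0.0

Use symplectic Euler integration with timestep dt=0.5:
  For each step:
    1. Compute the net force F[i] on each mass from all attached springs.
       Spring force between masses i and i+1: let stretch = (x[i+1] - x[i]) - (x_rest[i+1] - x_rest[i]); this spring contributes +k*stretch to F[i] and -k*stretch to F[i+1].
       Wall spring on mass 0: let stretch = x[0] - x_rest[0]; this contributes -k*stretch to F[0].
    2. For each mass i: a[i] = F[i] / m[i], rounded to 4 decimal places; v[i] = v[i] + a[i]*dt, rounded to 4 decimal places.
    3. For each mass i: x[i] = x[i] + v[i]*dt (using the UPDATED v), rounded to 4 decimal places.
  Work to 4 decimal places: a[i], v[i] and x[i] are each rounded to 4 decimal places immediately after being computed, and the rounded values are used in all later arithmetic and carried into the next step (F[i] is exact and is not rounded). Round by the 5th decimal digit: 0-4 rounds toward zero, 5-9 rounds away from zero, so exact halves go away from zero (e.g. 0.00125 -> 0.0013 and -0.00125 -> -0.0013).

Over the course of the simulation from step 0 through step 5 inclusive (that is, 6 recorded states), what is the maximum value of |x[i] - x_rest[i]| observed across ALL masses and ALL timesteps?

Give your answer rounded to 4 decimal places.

Answer: 6.0000

Derivation:
Step 0: x=[3.0000 11.0000 14.0000 22.0000] v=[0.0000 0.0000 0.0000 0.0000]
Step 1: x=[8.0000 6.0000 19.0000 19.0000] v=[10.0000 -10.0000 10.0000 -6.0000]
Step 2: x=[3.0000 16.0000 11.0000 21.0000] v=[-10.0000 20.0000 -16.0000 4.0000]
Step 3: x=[8.0000 8.0000 18.0000 18.0000] v=[10.0000 -16.0000 14.0000 -6.0000]
Step 4: x=[5.0000 10.0000 15.0000 20.0000] v=[-6.0000 4.0000 -6.0000 4.0000]
Step 5: x=[2.0000 12.0000 12.0000 22.0000] v=[-6.0000 4.0000 -6.0000 4.0000]
Max displacement = 6.0000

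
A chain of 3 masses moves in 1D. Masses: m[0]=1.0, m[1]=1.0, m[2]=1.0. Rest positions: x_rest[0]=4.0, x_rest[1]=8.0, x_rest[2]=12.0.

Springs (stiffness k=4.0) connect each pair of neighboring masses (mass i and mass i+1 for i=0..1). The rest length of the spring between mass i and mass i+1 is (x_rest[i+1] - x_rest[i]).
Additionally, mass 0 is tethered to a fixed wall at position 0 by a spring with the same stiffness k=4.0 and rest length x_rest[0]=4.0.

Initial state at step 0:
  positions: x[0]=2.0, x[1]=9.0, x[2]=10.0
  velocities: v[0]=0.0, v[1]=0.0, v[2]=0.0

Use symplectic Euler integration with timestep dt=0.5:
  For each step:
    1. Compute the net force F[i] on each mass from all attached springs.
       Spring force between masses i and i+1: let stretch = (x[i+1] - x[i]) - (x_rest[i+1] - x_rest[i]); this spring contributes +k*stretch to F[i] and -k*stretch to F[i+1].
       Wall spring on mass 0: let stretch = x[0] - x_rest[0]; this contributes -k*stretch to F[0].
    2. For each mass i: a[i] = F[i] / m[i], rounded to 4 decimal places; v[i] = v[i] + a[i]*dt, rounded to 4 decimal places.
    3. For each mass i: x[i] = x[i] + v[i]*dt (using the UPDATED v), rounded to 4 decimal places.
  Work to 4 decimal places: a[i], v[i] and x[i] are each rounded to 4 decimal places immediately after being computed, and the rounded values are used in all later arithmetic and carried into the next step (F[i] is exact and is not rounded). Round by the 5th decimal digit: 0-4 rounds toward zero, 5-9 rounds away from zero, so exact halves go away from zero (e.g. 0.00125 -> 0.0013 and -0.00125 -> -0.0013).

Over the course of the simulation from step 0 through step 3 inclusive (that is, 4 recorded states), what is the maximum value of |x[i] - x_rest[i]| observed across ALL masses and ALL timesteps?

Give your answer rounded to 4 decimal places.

Step 0: x=[2.0000 9.0000 10.0000] v=[0.0000 0.0000 0.0000]
Step 1: x=[7.0000 3.0000 13.0000] v=[10.0000 -12.0000 6.0000]
Step 2: x=[1.0000 11.0000 10.0000] v=[-12.0000 16.0000 -6.0000]
Step 3: x=[4.0000 8.0000 12.0000] v=[6.0000 -6.0000 4.0000]
Max displacement = 5.0000

Answer: 5.0000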